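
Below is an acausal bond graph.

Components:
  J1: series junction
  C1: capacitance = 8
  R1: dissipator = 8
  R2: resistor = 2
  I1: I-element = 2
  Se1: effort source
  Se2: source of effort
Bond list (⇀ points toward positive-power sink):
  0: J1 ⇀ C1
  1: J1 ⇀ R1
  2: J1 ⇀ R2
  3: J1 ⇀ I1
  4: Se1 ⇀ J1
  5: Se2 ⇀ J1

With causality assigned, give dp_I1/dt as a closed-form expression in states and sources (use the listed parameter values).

bond 4 stroke at J1  (Se1 fixes effort; stroke away)
bond 5 stroke at J1  (Se2: effort source, stroke at far end)
bond 0 stroke at J1  (C1 integral (e out))
bond 3 stroke at I1  (prefer integral on I1)
bond 1 stroke at J1  (J1 flow already set via bond 3)
bond 2 stroke at J1  (J1 flow already set via bond 3)

dp_I1/dt = E_Se1 + E_Se2 - 5*p_I1 - q_C1/8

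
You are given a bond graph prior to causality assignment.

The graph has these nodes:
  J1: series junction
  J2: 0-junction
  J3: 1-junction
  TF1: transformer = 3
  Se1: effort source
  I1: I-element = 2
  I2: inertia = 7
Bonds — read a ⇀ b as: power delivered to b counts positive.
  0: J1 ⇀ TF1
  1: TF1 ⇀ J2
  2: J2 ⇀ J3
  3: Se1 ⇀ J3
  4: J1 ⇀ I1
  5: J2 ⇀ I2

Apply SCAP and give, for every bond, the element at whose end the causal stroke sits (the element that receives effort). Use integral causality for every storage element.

#3 |J3  (Se1 (Se) sets effort on bond)
#2 |J2  (closing 1-jn rule on J3)
#1 |TF1  (0-jn J2 has e-setter on 2)
#5 |I2  (common-e at J2 fixed by 2)
#0 |J1  (TF1: transformer flips bond 1)
#4 |I1  (J1 needs exactly one f-in)

β0 stroke→J1
β1 stroke→TF1
β2 stroke→J2
β3 stroke→J3
β4 stroke→I1
β5 stroke→I2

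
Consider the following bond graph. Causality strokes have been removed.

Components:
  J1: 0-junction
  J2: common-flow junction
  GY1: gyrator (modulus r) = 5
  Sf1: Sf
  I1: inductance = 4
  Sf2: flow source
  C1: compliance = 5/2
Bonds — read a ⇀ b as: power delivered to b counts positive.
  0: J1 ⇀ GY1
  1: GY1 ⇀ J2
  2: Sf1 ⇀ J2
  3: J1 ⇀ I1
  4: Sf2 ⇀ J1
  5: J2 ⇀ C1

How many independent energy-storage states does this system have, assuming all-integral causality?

2  (C1, I1 all integral)

bond 2 stroke→Sf1  (Sf1: flow source, stroke at near end)
bond 4 stroke→Sf2  (Sf2 (Sf) sets flow on bond)
bond 1 stroke→J2  (J2 flow already set via bond 2)
bond 5 stroke→J2  (J2 flow already set via bond 2)
bond 0 stroke→J1  (GY1 both-in/both-out from 1)
bond 3 stroke→I1  (J1 effort already set via bond 0)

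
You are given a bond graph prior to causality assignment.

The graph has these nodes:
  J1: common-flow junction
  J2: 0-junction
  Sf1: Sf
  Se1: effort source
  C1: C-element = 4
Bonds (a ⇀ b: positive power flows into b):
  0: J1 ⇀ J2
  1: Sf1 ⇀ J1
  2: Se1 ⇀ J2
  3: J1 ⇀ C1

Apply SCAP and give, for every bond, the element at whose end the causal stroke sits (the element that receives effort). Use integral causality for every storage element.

bond 0 →J1
bond 1 →Sf1
bond 2 →J2
bond 3 →J1

bond 1 stroke→Sf1  (Sf1 (Sf) sets flow on bond)
bond 2 stroke→J2  (Se1 (Se) sets effort on bond)
bond 0 stroke→J1  (J1: bond 1 brought flow, rest push out)
bond 3 stroke→J1  (J1 flow already set via bond 1)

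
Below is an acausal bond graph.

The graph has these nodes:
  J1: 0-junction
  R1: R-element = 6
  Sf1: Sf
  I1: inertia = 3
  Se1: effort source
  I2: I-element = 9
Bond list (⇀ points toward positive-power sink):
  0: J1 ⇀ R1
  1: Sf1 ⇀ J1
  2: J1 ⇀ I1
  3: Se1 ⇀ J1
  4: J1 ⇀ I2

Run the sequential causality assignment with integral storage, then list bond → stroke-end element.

bond 0 stroke→R1
bond 1 stroke→Sf1
bond 2 stroke→I1
bond 3 stroke→J1
bond 4 stroke→I2

b1 stroke→Sf1  (Sf1 fixes flow; stroke at Sf1)
b3 stroke→J1  (Se1 fixes effort; stroke away)
b0 stroke→R1  (J1: bond 3 brought effort, rest push out)
b2 stroke→I1  (J1 effort already set via bond 3)
b4 stroke→I2  (common-e at J1 fixed by 3)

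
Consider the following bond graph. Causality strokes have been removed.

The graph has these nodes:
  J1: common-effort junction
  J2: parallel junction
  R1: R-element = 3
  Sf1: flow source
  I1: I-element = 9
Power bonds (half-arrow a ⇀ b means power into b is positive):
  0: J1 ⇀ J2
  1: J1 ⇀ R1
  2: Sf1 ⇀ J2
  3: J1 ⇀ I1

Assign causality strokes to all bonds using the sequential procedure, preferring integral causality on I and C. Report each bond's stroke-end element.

β2 →Sf1  (source Sf1 imposes f)
β0 →J2  (only one effort-in slot at J2)
β3 →I1  (prefer integral on I1)
β1 →J1  (J1: last free bond brings effort in)

β0 →J2
β1 →J1
β2 →Sf1
β3 →I1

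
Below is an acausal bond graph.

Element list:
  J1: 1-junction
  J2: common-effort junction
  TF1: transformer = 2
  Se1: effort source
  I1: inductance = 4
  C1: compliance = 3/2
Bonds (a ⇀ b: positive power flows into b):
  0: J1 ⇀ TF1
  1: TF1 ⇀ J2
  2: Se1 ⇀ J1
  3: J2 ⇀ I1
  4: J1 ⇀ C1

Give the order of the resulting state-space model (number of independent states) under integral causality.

b2 stroke→J1  (Se1: effort source, stroke at far end)
b3 stroke→I1  (prefer integral on I1)
b1 stroke→J2  (closing 0-jn rule on J2)
b0 stroke→TF1  (TF1 one-in-one-out from 1)
b4 stroke→J1  (1-jn J1 has f-setter on 0)

2  (C1, I1 all integral)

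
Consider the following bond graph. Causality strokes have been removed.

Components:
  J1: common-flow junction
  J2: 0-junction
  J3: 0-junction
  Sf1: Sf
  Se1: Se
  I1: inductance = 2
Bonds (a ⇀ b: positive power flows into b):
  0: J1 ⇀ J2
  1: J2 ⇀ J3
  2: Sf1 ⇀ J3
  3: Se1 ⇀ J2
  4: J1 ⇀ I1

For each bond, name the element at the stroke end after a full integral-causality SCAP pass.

bond 2 stroke at Sf1  (Sf1 (Sf) sets flow on bond)
bond 3 stroke at J2  (Se1 fixes effort; stroke away)
bond 0 stroke at J1  (0-jn J2 has e-setter on 3)
bond 1 stroke at J3  (J2: bond 3 brought effort, rest push out)
bond 4 stroke at I1  (J1 needs exactly one f-in)

#0 |J1
#1 |J3
#2 |Sf1
#3 |J2
#4 |I1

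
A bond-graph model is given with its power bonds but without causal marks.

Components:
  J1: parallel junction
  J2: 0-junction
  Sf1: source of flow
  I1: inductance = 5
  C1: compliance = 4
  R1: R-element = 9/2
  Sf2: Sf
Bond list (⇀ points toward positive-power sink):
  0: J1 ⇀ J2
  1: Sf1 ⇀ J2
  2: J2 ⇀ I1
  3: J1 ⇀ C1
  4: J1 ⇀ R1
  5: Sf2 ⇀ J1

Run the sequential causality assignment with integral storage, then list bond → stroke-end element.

b0 →J2
b1 →Sf1
b2 →I1
b3 →J1
b4 →R1
b5 →Sf2

β1 →Sf1  (Sf1 (Sf) sets flow on bond)
β5 →Sf2  (Sf2: flow source, stroke at near end)
β2 →I1  (I1 integral (f out))
β0 →J2  (closing 0-jn rule on J2)
β3 →J1  (C1 outputs effort q/C1)
β4 →R1  (0-jn J1 has e-setter on 3)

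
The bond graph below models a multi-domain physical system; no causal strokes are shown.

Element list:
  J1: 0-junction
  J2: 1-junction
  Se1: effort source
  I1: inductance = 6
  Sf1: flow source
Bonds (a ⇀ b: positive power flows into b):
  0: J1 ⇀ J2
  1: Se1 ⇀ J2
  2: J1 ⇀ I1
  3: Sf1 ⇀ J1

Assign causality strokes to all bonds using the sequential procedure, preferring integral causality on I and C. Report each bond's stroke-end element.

b1 stroke at J2  (Se1: effort source, stroke at far end)
b3 stroke at Sf1  (Sf1: flow source, stroke at near end)
b0 stroke at J1  (J2 needs exactly one f-in)
b2 stroke at I1  (J1 effort already set via bond 0)

b0 →J1
b1 →J2
b2 →I1
b3 →Sf1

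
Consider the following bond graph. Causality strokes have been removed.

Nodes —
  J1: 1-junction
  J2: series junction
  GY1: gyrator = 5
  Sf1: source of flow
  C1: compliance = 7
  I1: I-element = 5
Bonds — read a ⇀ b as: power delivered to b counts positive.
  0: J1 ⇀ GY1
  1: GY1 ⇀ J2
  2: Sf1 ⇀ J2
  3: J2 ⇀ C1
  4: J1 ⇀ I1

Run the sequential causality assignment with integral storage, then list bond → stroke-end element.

bond 0 →J1
bond 1 →J2
bond 2 →Sf1
bond 3 →J2
bond 4 →I1

#2 →Sf1  (Sf1 (Sf) sets flow on bond)
#1 →J2  (J2: bond 2 brought flow, rest push out)
#3 →J2  (1-jn J2 has f-setter on 2)
#0 →J1  (GY1 both-in/both-out from 1)
#4 →I1  (J1 needs exactly one f-in)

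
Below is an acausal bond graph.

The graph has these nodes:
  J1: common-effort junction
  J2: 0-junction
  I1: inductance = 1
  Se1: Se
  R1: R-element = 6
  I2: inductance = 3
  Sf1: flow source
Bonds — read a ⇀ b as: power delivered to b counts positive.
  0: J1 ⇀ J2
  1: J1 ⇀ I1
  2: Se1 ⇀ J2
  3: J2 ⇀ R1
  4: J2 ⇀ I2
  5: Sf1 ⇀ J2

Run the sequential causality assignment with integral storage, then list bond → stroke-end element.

β0 |J1
β1 |I1
β2 |J2
β3 |R1
β4 |I2
β5 |Sf1

b2 |J2  (Se1 (Se) sets effort on bond)
b5 |Sf1  (Sf1: flow source, stroke at near end)
b0 |J1  (J2: bond 2 brought effort, rest push out)
b3 |R1  (J2: bond 2 brought effort, rest push out)
b4 |I2  (common-e at J2 fixed by 2)
b1 |I1  (J1: bond 0 brought effort, rest push out)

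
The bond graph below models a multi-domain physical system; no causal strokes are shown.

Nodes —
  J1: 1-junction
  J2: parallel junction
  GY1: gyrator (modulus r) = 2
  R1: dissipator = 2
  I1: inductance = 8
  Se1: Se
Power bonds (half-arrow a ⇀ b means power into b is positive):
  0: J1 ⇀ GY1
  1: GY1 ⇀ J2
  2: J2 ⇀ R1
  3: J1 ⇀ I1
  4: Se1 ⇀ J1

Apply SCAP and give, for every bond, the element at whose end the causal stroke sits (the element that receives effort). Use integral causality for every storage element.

β4 stroke→J1  (Se1 (Se) sets effort on bond)
β3 stroke→I1  (I1 outputs flow p/I1)
β0 stroke→J1  (1-jn J1 has f-setter on 3)
β1 stroke→J2  (GY1: gyrator matches bond 0)
β2 stroke→R1  (common-e at J2 fixed by 1)

b0 stroke at J1
b1 stroke at J2
b2 stroke at R1
b3 stroke at I1
b4 stroke at J1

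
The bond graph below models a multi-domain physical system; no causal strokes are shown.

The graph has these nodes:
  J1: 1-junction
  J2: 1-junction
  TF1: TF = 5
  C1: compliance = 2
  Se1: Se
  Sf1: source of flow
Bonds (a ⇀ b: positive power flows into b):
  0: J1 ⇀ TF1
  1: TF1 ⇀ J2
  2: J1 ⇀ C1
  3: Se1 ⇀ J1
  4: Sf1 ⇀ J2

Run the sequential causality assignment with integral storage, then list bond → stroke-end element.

β3 →J1  (Se1 fixes effort; stroke away)
β4 →Sf1  (Sf1 (Sf) sets flow on bond)
β1 →J2  (J2: bond 4 brought flow, rest push out)
β0 →TF1  (TF TF1: opposite of bond 1)
β2 →J1  (J1: bond 0 brought flow, rest push out)

β0 stroke at TF1
β1 stroke at J2
β2 stroke at J1
β3 stroke at J1
β4 stroke at Sf1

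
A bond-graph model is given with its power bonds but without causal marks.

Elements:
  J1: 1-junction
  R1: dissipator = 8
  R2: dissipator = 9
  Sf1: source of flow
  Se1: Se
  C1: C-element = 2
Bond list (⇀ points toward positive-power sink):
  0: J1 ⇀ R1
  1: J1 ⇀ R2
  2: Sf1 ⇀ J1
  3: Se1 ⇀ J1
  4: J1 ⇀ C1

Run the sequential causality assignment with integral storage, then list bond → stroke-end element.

b2 stroke at Sf1  (source Sf1 imposes f)
b3 stroke at J1  (Se1: effort source, stroke at far end)
b0 stroke at J1  (common-f at J1 fixed by 2)
b1 stroke at J1  (1-jn J1 has f-setter on 2)
b4 stroke at J1  (1-jn J1 has f-setter on 2)

b0 stroke at J1
b1 stroke at J1
b2 stroke at Sf1
b3 stroke at J1
b4 stroke at J1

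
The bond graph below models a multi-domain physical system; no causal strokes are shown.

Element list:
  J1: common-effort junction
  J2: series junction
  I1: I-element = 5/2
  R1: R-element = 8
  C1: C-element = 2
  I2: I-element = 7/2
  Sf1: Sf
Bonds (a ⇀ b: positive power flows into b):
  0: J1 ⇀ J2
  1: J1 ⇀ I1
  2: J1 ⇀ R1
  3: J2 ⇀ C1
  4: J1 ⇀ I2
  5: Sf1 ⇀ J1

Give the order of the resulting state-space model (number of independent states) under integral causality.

β5 |Sf1  (Sf1 (Sf) sets flow on bond)
β1 |I1  (I1: I, integral causality)
β3 |J2  (prefer integral on C1)
β0 |J1  (J2 needs exactly one f-in)
β2 |R1  (common-e at J1 fixed by 0)
β4 |I2  (J1: bond 0 brought effort, rest push out)

3  (C1, I1, I2 all integral)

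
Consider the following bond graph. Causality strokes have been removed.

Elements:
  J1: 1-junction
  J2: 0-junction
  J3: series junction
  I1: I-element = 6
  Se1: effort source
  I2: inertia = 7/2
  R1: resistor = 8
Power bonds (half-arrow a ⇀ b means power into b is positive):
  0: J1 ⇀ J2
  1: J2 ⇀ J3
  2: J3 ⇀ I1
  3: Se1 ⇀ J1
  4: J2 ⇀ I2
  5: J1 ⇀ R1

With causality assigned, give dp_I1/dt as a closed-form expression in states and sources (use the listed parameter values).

bond 3 stroke→J1  (source Se1 imposes e)
bond 2 stroke→I1  (prefer integral on I1)
bond 1 stroke→J3  (1-jn J3 has f-setter on 2)
bond 4 stroke→I2  (I2: I, integral causality)
bond 0 stroke→J2  (only one effort-in slot at J2)
bond 5 stroke→J1  (common-f at J1 fixed by 0)

dp_I1/dt = E_Se1 - 4*p_I1/3 - 16*p_I2/7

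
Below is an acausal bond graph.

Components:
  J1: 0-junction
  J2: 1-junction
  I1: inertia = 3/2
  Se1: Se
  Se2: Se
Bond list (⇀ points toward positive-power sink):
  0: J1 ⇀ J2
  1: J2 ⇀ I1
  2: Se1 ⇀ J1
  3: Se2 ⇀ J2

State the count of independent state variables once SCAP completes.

1  (I1 all integral)

b2 stroke→J1  (source Se1 imposes e)
b3 stroke→J2  (Se2 fixes effort; stroke away)
b0 stroke→J2  (common-e at J1 fixed by 2)
b1 stroke→I1  (only one flow-in slot at J2)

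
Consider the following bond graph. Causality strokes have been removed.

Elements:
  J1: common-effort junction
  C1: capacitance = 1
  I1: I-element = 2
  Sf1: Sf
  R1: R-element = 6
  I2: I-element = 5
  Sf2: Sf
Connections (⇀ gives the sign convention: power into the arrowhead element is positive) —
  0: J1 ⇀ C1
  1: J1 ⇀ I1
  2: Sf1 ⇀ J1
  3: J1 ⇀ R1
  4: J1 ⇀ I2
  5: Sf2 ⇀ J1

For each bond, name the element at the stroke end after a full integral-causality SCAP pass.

#2 |Sf1  (Sf1 (Sf) sets flow on bond)
#5 |Sf2  (source Sf2 imposes f)
#0 |J1  (C1 integral (e out))
#1 |I1  (J1 effort already set via bond 0)
#3 |R1  (common-e at J1 fixed by 0)
#4 |I2  (J1: bond 0 brought effort, rest push out)

b0 stroke→J1
b1 stroke→I1
b2 stroke→Sf1
b3 stroke→R1
b4 stroke→I2
b5 stroke→Sf2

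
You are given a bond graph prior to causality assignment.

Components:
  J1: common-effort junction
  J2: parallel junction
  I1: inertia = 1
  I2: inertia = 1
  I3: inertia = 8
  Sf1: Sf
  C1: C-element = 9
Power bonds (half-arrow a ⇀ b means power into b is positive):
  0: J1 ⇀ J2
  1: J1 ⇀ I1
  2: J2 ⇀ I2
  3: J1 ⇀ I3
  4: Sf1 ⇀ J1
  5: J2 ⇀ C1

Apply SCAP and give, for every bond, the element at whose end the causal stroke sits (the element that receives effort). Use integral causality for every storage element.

#0 stroke→J1
#1 stroke→I1
#2 stroke→I2
#3 stroke→I3
#4 stroke→Sf1
#5 stroke→J2

b4 →Sf1  (source Sf1 imposes f)
b1 →I1  (I1: I, integral causality)
b2 →I2  (I2 outputs flow p/I2)
b3 →I3  (I3 outputs flow p/I3)
b0 →J1  (closing 0-jn rule on J1)
b5 →J2  (J2 needs exactly one e-in)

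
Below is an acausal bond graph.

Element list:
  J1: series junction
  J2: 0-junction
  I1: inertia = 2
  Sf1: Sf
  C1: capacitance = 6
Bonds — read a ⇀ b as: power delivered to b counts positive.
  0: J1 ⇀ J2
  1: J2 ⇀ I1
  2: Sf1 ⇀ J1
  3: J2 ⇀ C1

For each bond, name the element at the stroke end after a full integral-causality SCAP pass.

#2 →Sf1  (source Sf1 imposes f)
#0 →J1  (J1: bond 2 brought flow, rest push out)
#1 →I1  (prefer integral on I1)
#3 →J2  (J2: last free bond brings effort in)

#0 stroke at J1
#1 stroke at I1
#2 stroke at Sf1
#3 stroke at J2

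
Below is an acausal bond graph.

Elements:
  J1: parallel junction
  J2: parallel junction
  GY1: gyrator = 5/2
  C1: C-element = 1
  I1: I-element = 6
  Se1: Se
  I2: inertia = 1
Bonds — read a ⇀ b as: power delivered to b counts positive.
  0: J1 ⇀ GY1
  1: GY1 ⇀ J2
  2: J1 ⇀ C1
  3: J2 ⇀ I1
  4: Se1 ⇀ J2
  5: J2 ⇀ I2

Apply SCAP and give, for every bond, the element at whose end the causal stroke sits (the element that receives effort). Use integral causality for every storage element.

bond 4 →J2  (Se1: effort source, stroke at far end)
bond 1 →GY1  (0-jn J2 has e-setter on 4)
bond 3 →I1  (0-jn J2 has e-setter on 4)
bond 5 →I2  (J2 effort already set via bond 4)
bond 0 →GY1  (GY1: gyrator matches bond 1)
bond 2 →J1  (only one effort-in slot at J1)

b0 stroke→GY1
b1 stroke→GY1
b2 stroke→J1
b3 stroke→I1
b4 stroke→J2
b5 stroke→I2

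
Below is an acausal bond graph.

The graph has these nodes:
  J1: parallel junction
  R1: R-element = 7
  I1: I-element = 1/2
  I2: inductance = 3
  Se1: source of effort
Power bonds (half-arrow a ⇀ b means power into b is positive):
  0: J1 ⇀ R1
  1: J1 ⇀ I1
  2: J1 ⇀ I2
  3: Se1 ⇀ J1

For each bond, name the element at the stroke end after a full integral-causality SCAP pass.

b0 stroke at R1
b1 stroke at I1
b2 stroke at I2
b3 stroke at J1

b3 stroke at J1  (Se1 fixes effort; stroke away)
b0 stroke at R1  (0-jn J1 has e-setter on 3)
b1 stroke at I1  (0-jn J1 has e-setter on 3)
b2 stroke at I2  (0-jn J1 has e-setter on 3)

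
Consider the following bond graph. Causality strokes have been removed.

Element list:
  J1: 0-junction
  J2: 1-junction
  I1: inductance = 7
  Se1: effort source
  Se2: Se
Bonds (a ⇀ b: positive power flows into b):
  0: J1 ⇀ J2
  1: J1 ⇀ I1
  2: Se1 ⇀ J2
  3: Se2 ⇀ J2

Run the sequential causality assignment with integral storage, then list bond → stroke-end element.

#2 →J2  (Se1: effort source, stroke at far end)
#3 →J2  (Se2: effort source, stroke at far end)
#0 →J1  (J2: last free bond brings flow in)
#1 →I1  (J1: bond 0 brought effort, rest push out)

b0 stroke→J1
b1 stroke→I1
b2 stroke→J2
b3 stroke→J2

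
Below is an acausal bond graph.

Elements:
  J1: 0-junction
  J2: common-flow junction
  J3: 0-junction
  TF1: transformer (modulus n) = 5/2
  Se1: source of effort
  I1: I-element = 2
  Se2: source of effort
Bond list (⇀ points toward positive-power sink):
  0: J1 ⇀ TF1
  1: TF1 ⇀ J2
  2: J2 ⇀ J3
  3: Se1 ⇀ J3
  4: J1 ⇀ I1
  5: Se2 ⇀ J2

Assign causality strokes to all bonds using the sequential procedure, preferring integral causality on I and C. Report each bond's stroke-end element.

β3 stroke→J3  (Se1 (Se) sets effort on bond)
β5 stroke→J2  (Se2 fixes effort; stroke away)
β2 stroke→J2  (J3 effort already set via bond 3)
β1 stroke→TF1  (J2 needs exactly one f-in)
β0 stroke→J1  (through TF1, causality passes straight; one stroke at TF1)
β4 stroke→I1  (common-e at J1 fixed by 0)

bond 0 stroke at J1
bond 1 stroke at TF1
bond 2 stroke at J2
bond 3 stroke at J3
bond 4 stroke at I1
bond 5 stroke at J2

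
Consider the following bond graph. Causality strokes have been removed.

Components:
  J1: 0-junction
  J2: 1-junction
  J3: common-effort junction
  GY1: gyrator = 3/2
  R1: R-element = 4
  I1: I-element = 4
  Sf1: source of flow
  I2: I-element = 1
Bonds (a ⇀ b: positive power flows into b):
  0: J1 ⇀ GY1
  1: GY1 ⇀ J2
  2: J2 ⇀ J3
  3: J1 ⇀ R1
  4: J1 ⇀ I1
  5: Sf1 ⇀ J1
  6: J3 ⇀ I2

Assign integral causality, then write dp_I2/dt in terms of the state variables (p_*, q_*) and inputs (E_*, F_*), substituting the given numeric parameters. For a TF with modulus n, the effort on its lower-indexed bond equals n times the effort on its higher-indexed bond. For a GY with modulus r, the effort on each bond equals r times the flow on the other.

β5 →Sf1  (Sf1 (Sf) sets flow on bond)
β4 →I1  (I1: I, integral causality)
β6 →I2  (I2 integral (f out))
β2 →J3  (J3 needs exactly one e-in)
β1 →J2  (1-jn J2 has f-setter on 2)
β0 →J1  (GY1 both-in/both-out from 1)
β3 →R1  (common-e at J1 fixed by 0)

dp_I2/dt = 3*F_Sf1/2 - 3*p_I1/8 - 9*p_I2/16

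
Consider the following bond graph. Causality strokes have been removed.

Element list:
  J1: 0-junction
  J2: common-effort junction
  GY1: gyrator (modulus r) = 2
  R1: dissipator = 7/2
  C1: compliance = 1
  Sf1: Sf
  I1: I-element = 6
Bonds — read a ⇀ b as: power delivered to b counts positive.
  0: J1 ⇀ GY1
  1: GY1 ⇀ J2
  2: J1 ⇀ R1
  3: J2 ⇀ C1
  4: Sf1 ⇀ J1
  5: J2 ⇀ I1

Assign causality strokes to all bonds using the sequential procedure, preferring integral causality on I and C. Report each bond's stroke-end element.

β4 stroke at Sf1  (Sf1: flow source, stroke at near end)
β3 stroke at J2  (C1: C, integral causality)
β1 stroke at GY1  (common-e at J2 fixed by 3)
β5 stroke at I1  (common-e at J2 fixed by 3)
β0 stroke at GY1  (through GY1, causality inverts; strokes same side of GY1)
β2 stroke at J1  (closing 0-jn rule on J1)

#0 stroke at GY1
#1 stroke at GY1
#2 stroke at J1
#3 stroke at J2
#4 stroke at Sf1
#5 stroke at I1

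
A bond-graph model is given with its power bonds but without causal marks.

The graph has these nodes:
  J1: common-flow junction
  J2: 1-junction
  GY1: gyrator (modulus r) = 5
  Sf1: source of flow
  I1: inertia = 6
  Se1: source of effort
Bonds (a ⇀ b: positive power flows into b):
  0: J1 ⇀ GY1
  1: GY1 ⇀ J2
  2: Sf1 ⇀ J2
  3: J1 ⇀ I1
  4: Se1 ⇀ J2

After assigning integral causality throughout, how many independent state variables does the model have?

1  (I1 all integral)

β2 stroke→Sf1  (Sf1 (Sf) sets flow on bond)
β4 stroke→J2  (source Se1 imposes e)
β1 stroke→J2  (1-jn J2 has f-setter on 2)
β0 stroke→J1  (GY GY1: same side as bond 1)
β3 stroke→I1  (J1 needs exactly one f-in)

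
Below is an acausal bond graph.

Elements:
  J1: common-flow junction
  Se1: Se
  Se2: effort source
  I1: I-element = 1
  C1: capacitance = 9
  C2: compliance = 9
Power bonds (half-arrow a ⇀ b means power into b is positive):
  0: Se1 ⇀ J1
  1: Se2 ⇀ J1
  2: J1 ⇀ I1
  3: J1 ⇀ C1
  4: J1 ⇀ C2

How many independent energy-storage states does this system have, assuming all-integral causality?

3  (C1, C2, I1 all integral)

b0 |J1  (source Se1 imposes e)
b1 |J1  (Se2 (Se) sets effort on bond)
b2 |I1  (prefer integral on I1)
b3 |J1  (1-jn J1 has f-setter on 2)
b4 |J1  (J1: bond 2 brought flow, rest push out)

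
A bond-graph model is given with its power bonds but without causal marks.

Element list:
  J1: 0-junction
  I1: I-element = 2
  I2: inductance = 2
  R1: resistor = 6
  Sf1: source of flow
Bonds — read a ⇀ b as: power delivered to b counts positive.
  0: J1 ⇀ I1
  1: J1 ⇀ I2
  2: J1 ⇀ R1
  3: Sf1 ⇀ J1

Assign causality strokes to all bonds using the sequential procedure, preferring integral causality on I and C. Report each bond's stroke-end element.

b3 stroke→Sf1  (Sf1 (Sf) sets flow on bond)
b0 stroke→I1  (I1 outputs flow p/I1)
b1 stroke→I2  (prefer integral on I2)
b2 stroke→J1  (only one effort-in slot at J1)

β0 |I1
β1 |I2
β2 |J1
β3 |Sf1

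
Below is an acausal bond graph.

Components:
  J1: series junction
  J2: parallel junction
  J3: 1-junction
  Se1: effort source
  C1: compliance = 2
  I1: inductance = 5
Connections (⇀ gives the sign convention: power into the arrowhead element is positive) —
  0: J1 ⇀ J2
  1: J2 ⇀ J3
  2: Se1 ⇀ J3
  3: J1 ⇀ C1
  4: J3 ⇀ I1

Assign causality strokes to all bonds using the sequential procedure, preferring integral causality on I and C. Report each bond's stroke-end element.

#2 stroke→J3  (source Se1 imposes e)
#3 stroke→J1  (C1: C, integral causality)
#0 stroke→J2  (J1 needs exactly one f-in)
#1 stroke→J3  (J2: bond 0 brought effort, rest push out)
#4 stroke→I1  (only one flow-in slot at J3)

β0 →J2
β1 →J3
β2 →J3
β3 →J1
β4 →I1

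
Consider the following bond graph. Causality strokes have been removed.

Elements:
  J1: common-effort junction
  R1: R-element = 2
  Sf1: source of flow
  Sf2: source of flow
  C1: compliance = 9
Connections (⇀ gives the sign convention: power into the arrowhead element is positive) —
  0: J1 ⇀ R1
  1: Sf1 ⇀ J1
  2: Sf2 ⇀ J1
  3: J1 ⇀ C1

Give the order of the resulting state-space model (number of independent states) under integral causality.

1  (C1 all integral)

#1 |Sf1  (Sf1 (Sf) sets flow on bond)
#2 |Sf2  (Sf2 fixes flow; stroke at Sf2)
#3 |J1  (C1 outputs effort q/C1)
#0 |R1  (J1: bond 3 brought effort, rest push out)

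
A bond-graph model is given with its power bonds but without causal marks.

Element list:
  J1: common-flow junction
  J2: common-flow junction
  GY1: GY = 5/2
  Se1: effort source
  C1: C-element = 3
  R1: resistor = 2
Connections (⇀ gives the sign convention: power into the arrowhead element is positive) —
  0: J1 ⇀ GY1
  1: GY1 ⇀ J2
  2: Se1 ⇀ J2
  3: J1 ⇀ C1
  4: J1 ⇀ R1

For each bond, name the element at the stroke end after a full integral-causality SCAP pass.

#2 |J2  (Se1 fixes effort; stroke away)
#1 |GY1  (only one flow-in slot at J2)
#0 |GY1  (GY GY1: same side as bond 1)
#3 |J1  (J1 flow already set via bond 0)
#4 |J1  (J1: bond 0 brought flow, rest push out)

#0 stroke→GY1
#1 stroke→GY1
#2 stroke→J2
#3 stroke→J1
#4 stroke→J1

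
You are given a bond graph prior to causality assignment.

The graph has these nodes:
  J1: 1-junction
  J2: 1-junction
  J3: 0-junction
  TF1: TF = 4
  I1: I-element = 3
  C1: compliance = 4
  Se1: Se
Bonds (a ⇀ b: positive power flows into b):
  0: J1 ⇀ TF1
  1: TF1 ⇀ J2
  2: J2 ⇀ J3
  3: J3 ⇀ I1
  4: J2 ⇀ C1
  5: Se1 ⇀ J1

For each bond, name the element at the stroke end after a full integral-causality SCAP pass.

b0 stroke→TF1
b1 stroke→J2
b2 stroke→J3
b3 stroke→I1
b4 stroke→J2
b5 stroke→J1

bond 5 stroke at J1  (source Se1 imposes e)
bond 0 stroke at TF1  (J1 needs exactly one f-in)
bond 1 stroke at J2  (TF1: transformer flips bond 0)
bond 3 stroke at I1  (I1 outputs flow p/I1)
bond 2 stroke at J3  (J3 needs exactly one e-in)
bond 4 stroke at J2  (common-f at J2 fixed by 2)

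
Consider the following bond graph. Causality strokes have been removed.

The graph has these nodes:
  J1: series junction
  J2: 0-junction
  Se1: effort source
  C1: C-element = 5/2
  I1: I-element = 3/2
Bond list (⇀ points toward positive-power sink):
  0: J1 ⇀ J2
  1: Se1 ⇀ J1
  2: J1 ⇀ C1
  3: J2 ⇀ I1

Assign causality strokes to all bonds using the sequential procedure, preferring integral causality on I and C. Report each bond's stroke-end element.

bond 1 stroke→J1  (Se1: effort source, stroke at far end)
bond 2 stroke→J1  (C1: C, integral causality)
bond 0 stroke→J2  (only one flow-in slot at J1)
bond 3 stroke→I1  (J2: bond 0 brought effort, rest push out)

b0 |J2
b1 |J1
b2 |J1
b3 |I1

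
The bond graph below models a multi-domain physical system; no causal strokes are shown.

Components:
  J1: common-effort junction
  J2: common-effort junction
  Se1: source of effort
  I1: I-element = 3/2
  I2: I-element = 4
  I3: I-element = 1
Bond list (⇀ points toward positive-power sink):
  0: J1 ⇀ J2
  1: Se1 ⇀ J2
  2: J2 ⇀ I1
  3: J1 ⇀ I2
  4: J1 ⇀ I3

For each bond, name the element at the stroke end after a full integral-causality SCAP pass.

bond 0 stroke→J1
bond 1 stroke→J2
bond 2 stroke→I1
bond 3 stroke→I2
bond 4 stroke→I3

#1 →J2  (source Se1 imposes e)
#0 →J1  (J2: bond 1 brought effort, rest push out)
#2 →I1  (0-jn J2 has e-setter on 1)
#3 →I2  (J1: bond 0 brought effort, rest push out)
#4 →I3  (J1 effort already set via bond 0)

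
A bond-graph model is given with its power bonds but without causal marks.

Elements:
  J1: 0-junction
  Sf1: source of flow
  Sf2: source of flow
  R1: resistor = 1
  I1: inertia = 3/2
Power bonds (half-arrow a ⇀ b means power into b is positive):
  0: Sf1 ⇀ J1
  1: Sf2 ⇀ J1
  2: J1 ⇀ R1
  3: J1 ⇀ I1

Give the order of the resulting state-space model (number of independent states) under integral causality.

1  (I1 all integral)

bond 0 stroke at Sf1  (Sf1 (Sf) sets flow on bond)
bond 1 stroke at Sf2  (Sf2: flow source, stroke at near end)
bond 3 stroke at I1  (I1 outputs flow p/I1)
bond 2 stroke at J1  (J1 needs exactly one e-in)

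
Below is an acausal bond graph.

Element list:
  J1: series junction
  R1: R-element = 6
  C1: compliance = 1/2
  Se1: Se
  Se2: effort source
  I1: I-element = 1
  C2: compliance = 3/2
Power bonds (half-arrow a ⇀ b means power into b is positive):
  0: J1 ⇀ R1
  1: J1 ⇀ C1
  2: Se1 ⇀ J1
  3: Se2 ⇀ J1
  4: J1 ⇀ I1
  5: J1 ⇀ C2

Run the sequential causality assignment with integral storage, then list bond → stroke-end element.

#0 |J1
#1 |J1
#2 |J1
#3 |J1
#4 |I1
#5 |J1

b2 →J1  (Se1: effort source, stroke at far end)
b3 →J1  (source Se2 imposes e)
b1 →J1  (prefer integral on C1)
b4 →I1  (I1: I, integral causality)
b0 →J1  (1-jn J1 has f-setter on 4)
b5 →J1  (J1: bond 4 brought flow, rest push out)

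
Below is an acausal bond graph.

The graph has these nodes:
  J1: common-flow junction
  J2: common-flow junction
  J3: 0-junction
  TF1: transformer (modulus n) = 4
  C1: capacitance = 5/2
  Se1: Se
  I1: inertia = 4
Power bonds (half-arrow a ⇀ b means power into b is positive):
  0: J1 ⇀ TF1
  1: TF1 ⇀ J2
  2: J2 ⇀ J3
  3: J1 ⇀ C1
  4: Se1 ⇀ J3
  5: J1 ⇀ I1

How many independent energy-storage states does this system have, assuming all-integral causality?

b4 →J3  (source Se1 imposes e)
b2 →J2  (J3: bond 4 brought effort, rest push out)
b1 →TF1  (closing 1-jn rule on J2)
b0 →J1  (TF TF1: opposite of bond 1)
b3 →J1  (prefer integral on C1)
b5 →I1  (only one flow-in slot at J1)

2  (C1, I1 all integral)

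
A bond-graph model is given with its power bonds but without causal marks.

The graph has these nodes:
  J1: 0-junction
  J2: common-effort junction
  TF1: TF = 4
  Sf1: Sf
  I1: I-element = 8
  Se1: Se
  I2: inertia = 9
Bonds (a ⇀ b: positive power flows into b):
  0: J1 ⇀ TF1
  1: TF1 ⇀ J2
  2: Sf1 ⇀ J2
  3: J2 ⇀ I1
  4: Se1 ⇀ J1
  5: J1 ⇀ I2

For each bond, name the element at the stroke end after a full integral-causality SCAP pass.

bond 2 stroke at Sf1  (Sf1 (Sf) sets flow on bond)
bond 4 stroke at J1  (Se1: effort source, stroke at far end)
bond 0 stroke at TF1  (J1 effort already set via bond 4)
bond 5 stroke at I2  (J1: bond 4 brought effort, rest push out)
bond 1 stroke at J2  (TF1 one-in-one-out from 0)
bond 3 stroke at I1  (J2: bond 1 brought effort, rest push out)

bond 0 stroke→TF1
bond 1 stroke→J2
bond 2 stroke→Sf1
bond 3 stroke→I1
bond 4 stroke→J1
bond 5 stroke→I2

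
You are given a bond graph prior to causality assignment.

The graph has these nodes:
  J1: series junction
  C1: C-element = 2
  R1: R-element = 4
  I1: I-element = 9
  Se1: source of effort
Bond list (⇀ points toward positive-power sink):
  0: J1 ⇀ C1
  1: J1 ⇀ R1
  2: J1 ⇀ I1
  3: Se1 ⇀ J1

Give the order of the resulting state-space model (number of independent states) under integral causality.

#3 |J1  (source Se1 imposes e)
#0 |J1  (prefer integral on C1)
#2 |I1  (I1 integral (f out))
#1 |J1  (1-jn J1 has f-setter on 2)

2  (C1, I1 all integral)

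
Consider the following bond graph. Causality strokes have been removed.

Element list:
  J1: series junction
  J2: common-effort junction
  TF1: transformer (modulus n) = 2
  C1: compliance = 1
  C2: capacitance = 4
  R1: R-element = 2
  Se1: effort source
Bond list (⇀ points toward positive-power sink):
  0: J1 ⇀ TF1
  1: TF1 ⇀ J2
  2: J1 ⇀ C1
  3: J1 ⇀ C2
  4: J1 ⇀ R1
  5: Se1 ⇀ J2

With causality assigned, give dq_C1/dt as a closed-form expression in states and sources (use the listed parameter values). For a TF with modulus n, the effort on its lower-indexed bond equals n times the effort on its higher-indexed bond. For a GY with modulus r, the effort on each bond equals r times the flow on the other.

dq_C1/dt = -E_Se1 - q_C1/2 - q_C2/8

bond 5 stroke at J2  (Se1: effort source, stroke at far end)
bond 1 stroke at TF1  (0-jn J2 has e-setter on 5)
bond 0 stroke at J1  (TF1: transformer flips bond 1)
bond 2 stroke at J1  (C1 outputs effort q/C1)
bond 3 stroke at J1  (C2: C, integral causality)
bond 4 stroke at R1  (only one flow-in slot at J1)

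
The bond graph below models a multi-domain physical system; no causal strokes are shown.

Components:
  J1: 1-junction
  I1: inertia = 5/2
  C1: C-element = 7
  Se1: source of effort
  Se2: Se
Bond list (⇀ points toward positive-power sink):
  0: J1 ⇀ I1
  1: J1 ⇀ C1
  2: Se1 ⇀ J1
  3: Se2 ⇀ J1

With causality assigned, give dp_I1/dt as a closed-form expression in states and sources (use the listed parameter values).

dp_I1/dt = E_Se1 + E_Se2 - q_C1/7

bond 2 stroke at J1  (Se1: effort source, stroke at far end)
bond 3 stroke at J1  (Se2 (Se) sets effort on bond)
bond 0 stroke at I1  (I1 outputs flow p/I1)
bond 1 stroke at J1  (1-jn J1 has f-setter on 0)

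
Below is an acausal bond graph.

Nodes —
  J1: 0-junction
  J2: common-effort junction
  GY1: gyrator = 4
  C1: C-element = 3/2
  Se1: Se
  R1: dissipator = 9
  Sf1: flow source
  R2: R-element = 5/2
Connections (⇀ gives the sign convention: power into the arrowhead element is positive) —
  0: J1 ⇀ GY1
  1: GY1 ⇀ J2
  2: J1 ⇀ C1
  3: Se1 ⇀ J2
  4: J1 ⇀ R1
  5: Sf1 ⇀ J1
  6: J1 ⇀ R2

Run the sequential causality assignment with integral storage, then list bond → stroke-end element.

#0 |GY1
#1 |GY1
#2 |J1
#3 |J2
#4 |R1
#5 |Sf1
#6 |R2

bond 3 stroke at J2  (source Se1 imposes e)
bond 5 stroke at Sf1  (Sf1: flow source, stroke at near end)
bond 1 stroke at GY1  (J2: bond 3 brought effort, rest push out)
bond 0 stroke at GY1  (through GY1, causality inverts; strokes same side of GY1)
bond 2 stroke at J1  (C1: C, integral causality)
bond 4 stroke at R1  (J1 effort already set via bond 2)
bond 6 stroke at R2  (J1: bond 2 brought effort, rest push out)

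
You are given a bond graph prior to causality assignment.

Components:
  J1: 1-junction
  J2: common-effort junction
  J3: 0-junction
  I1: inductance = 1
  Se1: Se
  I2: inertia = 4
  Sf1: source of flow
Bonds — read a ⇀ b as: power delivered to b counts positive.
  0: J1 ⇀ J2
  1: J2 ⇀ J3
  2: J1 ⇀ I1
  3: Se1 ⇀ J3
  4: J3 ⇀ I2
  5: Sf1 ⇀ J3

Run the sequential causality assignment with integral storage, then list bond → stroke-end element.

bond 0 →J1
bond 1 →J2
bond 2 →I1
bond 3 →J3
bond 4 →I2
bond 5 →Sf1

β3 →J3  (Se1 (Se) sets effort on bond)
β5 →Sf1  (Sf1: flow source, stroke at near end)
β1 →J2  (J3: bond 3 brought effort, rest push out)
β4 →I2  (common-e at J3 fixed by 3)
β0 →J1  (J2: bond 1 brought effort, rest push out)
β2 →I1  (closing 1-jn rule on J1)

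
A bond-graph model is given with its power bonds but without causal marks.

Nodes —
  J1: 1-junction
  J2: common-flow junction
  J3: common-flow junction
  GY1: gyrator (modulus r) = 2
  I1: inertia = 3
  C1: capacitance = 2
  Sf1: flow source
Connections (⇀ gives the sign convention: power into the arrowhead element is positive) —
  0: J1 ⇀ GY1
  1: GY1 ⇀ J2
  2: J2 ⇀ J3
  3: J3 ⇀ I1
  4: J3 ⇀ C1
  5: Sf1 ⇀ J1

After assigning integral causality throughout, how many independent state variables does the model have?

bond 5 stroke at Sf1  (Sf1 (Sf) sets flow on bond)
bond 0 stroke at J1  (common-f at J1 fixed by 5)
bond 1 stroke at J2  (through GY1, causality inverts; strokes same side of GY1)
bond 2 stroke at J3  (closing 1-jn rule on J2)
bond 3 stroke at I1  (I1 outputs flow p/I1)
bond 4 stroke at J3  (1-jn J3 has f-setter on 3)

2  (C1, I1 all integral)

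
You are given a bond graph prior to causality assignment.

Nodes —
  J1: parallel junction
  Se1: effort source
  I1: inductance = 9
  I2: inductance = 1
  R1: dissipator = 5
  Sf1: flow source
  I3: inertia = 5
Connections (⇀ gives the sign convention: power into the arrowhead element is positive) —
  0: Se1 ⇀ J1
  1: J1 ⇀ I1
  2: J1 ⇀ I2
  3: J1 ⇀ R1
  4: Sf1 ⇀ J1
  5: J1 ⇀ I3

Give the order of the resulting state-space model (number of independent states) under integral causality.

β0 stroke→J1  (Se1 (Se) sets effort on bond)
β4 stroke→Sf1  (Sf1: flow source, stroke at near end)
β1 stroke→I1  (common-e at J1 fixed by 0)
β2 stroke→I2  (J1 effort already set via bond 0)
β3 stroke→R1  (0-jn J1 has e-setter on 0)
β5 stroke→I3  (common-e at J1 fixed by 0)

3  (I1, I2, I3 all integral)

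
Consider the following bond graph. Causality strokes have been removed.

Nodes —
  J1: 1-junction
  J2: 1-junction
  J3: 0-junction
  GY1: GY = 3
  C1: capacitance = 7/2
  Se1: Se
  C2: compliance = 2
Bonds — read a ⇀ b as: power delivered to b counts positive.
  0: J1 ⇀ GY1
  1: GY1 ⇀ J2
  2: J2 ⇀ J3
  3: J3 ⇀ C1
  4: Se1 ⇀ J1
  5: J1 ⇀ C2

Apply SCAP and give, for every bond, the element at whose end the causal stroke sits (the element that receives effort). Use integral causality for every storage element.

b4 →J1  (Se1: effort source, stroke at far end)
b3 →J3  (C1: C, integral causality)
b2 →J2  (J3 effort already set via bond 3)
b1 →GY1  (J2 needs exactly one f-in)
b0 →GY1  (GY GY1: same side as bond 1)
b5 →J1  (common-f at J1 fixed by 0)

#0 →GY1
#1 →GY1
#2 →J2
#3 →J3
#4 →J1
#5 →J1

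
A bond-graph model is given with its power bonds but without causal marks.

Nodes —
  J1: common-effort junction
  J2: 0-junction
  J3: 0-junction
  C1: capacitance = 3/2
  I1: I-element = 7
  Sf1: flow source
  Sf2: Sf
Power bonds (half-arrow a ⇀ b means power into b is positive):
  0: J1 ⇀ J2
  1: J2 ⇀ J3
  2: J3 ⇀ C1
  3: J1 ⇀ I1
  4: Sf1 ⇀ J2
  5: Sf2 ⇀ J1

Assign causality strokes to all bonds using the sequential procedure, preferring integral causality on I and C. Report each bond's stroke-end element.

#0 stroke→J1
#1 stroke→J2
#2 stroke→J3
#3 stroke→I1
#4 stroke→Sf1
#5 stroke→Sf2

#4 |Sf1  (Sf1: flow source, stroke at near end)
#5 |Sf2  (Sf2 fixes flow; stroke at Sf2)
#2 |J3  (C1 outputs effort q/C1)
#1 |J2  (J3 effort already set via bond 2)
#0 |J1  (common-e at J2 fixed by 1)
#3 |I1  (0-jn J1 has e-setter on 0)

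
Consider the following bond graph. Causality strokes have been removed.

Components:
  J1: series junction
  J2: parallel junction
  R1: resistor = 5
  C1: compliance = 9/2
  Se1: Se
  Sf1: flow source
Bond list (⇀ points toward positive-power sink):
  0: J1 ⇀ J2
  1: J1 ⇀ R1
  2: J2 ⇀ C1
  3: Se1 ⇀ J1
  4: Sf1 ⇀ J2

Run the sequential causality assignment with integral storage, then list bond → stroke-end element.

β0 →J1
β1 →R1
β2 →J2
β3 →J1
β4 →Sf1

bond 3 |J1  (Se1: effort source, stroke at far end)
bond 4 |Sf1  (Sf1 fixes flow; stroke at Sf1)
bond 2 |J2  (C1 outputs effort q/C1)
bond 0 |J1  (J2 effort already set via bond 2)
bond 1 |R1  (closing 1-jn rule on J1)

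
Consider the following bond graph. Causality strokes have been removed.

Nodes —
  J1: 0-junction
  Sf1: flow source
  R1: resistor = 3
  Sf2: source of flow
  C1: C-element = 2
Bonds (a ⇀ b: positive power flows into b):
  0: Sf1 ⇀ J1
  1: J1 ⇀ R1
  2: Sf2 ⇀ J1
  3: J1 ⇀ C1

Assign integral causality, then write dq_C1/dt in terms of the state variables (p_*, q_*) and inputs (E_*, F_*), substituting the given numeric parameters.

bond 0 →Sf1  (Sf1 (Sf) sets flow on bond)
bond 2 →Sf2  (source Sf2 imposes f)
bond 3 →J1  (C1 integral (e out))
bond 1 →R1  (J1: bond 3 brought effort, rest push out)

dq_C1/dt = F_Sf1 + F_Sf2 - q_C1/6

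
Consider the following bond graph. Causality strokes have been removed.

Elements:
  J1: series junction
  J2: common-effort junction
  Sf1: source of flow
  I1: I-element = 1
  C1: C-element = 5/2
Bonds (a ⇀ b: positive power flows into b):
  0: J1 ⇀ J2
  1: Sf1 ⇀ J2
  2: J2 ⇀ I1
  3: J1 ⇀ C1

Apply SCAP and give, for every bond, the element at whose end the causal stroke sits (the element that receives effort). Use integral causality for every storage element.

b1 |Sf1  (source Sf1 imposes f)
b2 |I1  (I1 outputs flow p/I1)
b0 |J2  (J2 needs exactly one e-in)
b3 |J1  (J1: bond 0 brought flow, rest push out)

b0 →J2
b1 →Sf1
b2 →I1
b3 →J1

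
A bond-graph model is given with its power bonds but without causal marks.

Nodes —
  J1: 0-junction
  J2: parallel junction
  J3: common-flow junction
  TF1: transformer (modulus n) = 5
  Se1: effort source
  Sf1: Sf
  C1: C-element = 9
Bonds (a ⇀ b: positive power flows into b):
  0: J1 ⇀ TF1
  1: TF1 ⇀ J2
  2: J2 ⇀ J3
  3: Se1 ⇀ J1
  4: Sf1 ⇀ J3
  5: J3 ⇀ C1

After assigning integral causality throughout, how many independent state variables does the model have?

#3 →J1  (Se1: effort source, stroke at far end)
#4 →Sf1  (Sf1 fixes flow; stroke at Sf1)
#0 →TF1  (J1 effort already set via bond 3)
#2 →J3  (common-f at J3 fixed by 4)
#5 →J3  (J3: bond 4 brought flow, rest push out)
#1 →J2  (TF1: transformer flips bond 0)

1  (C1 all integral)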